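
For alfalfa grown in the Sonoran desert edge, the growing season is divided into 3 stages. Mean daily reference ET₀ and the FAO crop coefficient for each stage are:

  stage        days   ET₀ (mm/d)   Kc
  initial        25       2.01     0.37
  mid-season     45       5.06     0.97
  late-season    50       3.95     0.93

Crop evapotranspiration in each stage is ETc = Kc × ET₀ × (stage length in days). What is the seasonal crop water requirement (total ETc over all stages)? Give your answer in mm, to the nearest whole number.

423 mm

initial: 0.37 × 2.01 × 25 = 18.59 mm
mid-season: 0.97 × 5.06 × 45 = 220.87 mm
late-season: 0.93 × 3.95 × 50 = 183.68 mm
Seasonal total = 423.14 mm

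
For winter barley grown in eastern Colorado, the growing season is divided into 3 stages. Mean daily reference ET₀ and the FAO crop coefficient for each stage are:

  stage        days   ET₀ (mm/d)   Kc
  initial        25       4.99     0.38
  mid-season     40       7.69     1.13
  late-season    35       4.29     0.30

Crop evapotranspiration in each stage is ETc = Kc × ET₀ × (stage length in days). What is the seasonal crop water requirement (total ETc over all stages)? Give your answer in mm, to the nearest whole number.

440 mm

initial: 0.38 × 4.99 × 25 = 47.41 mm
mid-season: 1.13 × 7.69 × 40 = 347.59 mm
late-season: 0.30 × 4.29 × 35 = 45.05 mm
Seasonal total = 440.05 mm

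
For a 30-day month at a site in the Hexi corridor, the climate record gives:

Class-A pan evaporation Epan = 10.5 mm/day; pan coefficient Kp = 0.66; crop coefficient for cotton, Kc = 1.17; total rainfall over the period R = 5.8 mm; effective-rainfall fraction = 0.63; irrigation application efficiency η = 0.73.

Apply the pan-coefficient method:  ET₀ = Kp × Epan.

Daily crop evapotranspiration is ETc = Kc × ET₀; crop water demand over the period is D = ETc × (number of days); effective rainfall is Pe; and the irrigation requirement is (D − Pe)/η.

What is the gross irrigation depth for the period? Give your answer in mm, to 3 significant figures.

328 mm

ET₀ = 0.66 × 10.5 = 6.9300 mm/d
ETc = Kc × ET₀ = 1.17 × 6.9300 = 8.1081 mm/d
Crop demand D = ETc × 30 d = 8.1081 × 30 = 243.243 mm
Pe = 0.63 × 5.8 = 3.654 mm
D − Pe = 243.243 − 3.654 = 239.589 mm
Gross irrigation = 239.589 / 0.73 = 328.204 mm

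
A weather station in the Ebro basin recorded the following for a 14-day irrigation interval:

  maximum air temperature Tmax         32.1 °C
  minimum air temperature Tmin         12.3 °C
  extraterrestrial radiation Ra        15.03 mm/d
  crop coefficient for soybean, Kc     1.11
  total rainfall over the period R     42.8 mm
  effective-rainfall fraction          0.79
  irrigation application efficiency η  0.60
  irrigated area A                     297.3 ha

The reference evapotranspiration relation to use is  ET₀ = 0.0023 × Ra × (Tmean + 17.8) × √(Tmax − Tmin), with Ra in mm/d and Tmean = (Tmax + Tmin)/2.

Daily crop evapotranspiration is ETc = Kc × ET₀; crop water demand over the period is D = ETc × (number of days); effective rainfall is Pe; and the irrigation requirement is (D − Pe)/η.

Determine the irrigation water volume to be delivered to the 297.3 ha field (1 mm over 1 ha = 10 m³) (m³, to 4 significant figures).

Tmean = (32.1 + 12.3)/2 = 22.20 °C
ET₀ = 0.0023 × 15.03 × (22.20 + 17.8) × √19.8 = 0.0023 × 15.03 × 40.00 × 4.4497 = 6.1529 mm/d
ETc = Kc × ET₀ = 1.11 × 6.1529 = 6.8297 mm/d
Crop demand D = ETc × 14 d = 6.8297 × 14 = 95.616 mm
Pe = 0.79 × 42.8 = 33.812 mm
D − Pe = 95.616 − 33.812 = 61.804 mm
Gross irrigation = 61.804 / 0.60 = 103.007 mm
Volume = 103.007 mm × 297.3 ha × 10 = 306239.8 m³

306200 m³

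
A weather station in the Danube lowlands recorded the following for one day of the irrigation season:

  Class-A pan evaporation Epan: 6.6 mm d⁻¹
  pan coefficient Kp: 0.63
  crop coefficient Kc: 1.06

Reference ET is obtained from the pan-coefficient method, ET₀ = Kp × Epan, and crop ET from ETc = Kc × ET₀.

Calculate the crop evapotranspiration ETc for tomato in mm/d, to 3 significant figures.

ET₀ = 0.63 × 6.6 = 4.1580 mm/d
ETc = Kc × ET₀ = 1.06 × 4.1580 = 4.4075 mm/d

4.41 mm/d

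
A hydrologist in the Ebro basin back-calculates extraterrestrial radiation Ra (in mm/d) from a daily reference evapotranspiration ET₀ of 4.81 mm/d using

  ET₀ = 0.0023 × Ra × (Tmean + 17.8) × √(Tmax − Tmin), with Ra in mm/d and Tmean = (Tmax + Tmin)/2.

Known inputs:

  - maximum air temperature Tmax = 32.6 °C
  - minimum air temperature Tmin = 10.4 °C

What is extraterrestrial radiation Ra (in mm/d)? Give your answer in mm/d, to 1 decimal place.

Tmean = 21.50 °C; √ΔT = 4.7117
Ra = ET₀ / [0.0023 × (Tmean+17.8) × √ΔT] = 4.81 / (0.0023 × 39.30 × 4.7117) = 11.294 mm/d

11.3 mm/d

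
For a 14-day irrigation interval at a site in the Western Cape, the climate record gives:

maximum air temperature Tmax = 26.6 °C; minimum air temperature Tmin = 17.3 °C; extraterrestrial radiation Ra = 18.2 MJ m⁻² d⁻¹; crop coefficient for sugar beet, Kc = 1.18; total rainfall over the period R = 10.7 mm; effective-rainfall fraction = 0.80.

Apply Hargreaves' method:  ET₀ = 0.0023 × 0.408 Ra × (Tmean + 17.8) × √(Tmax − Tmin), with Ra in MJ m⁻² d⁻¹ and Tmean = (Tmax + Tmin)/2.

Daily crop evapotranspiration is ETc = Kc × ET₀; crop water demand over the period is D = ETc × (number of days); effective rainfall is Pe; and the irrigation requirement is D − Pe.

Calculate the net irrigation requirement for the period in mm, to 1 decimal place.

25.6 mm

Tmean = (26.6 + 17.3)/2 = 21.95 °C
0.408 Ra = 0.408 × 18.2 = 7.4256 mm/d equivalent
ET₀ = 0.0023 × 7.4256 × (21.95 + 17.8) × √9.3 = 0.0023 × 7.4256 × 39.75 × 3.0496 = 2.0703 mm/d
ETc = Kc × ET₀ = 1.18 × 2.0703 = 2.4430 mm/d
Crop demand D = ETc × 14 d = 2.4430 × 14 = 34.202 mm
Pe = 0.80 × 10.7 = 8.560 mm
D − Pe = 34.202 − 8.560 = 25.642 mm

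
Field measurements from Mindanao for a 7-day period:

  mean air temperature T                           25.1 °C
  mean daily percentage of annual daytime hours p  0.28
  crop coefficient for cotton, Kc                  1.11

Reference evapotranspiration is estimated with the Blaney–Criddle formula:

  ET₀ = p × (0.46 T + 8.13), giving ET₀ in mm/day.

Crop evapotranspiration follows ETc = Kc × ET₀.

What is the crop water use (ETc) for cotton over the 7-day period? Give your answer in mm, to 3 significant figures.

42.8 mm

ET₀ = 0.28 × (0.46 × 25.1 + 8.13) = 0.28 × 19.676 = 5.5093 mm/d
ETc = Kc × ET₀ = 1.11 × 5.5093 = 6.1153 mm/d
Over 7 days: 6.1153 × 7 = 42.807 mm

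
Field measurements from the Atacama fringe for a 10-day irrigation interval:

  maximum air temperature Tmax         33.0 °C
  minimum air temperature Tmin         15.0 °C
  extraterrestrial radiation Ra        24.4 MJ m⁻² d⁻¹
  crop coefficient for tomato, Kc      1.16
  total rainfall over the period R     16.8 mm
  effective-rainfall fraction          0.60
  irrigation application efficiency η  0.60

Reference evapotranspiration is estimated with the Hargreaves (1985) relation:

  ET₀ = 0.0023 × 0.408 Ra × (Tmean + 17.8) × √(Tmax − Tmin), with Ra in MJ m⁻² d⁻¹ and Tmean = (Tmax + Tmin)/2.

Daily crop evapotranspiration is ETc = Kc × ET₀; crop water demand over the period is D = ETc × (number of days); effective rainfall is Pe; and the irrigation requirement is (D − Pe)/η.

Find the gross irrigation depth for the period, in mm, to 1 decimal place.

61.7 mm

Tmean = (33.0 + 15.0)/2 = 24.00 °C
0.408 Ra = 0.408 × 24.4 = 9.9552 mm/d equivalent
ET₀ = 0.0023 × 9.9552 × (24.00 + 17.8) × √18.0 = 0.0023 × 9.9552 × 41.80 × 4.2426 = 4.0606 mm/d
ETc = Kc × ET₀ = 1.16 × 4.0606 = 4.7103 mm/d
Crop demand D = ETc × 10 d = 4.7103 × 10 = 47.103 mm
Pe = 0.60 × 16.8 = 10.080 mm
D − Pe = 47.103 − 10.080 = 37.023 mm
Gross irrigation = 37.023 / 0.60 = 61.705 mm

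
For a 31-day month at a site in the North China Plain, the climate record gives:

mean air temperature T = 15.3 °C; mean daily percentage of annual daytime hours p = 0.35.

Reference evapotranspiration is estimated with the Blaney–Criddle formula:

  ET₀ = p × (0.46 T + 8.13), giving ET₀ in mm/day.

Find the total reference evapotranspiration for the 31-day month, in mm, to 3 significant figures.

ET₀ = 0.35 × (0.46 × 15.3 + 8.13) = 0.35 × 15.168 = 5.3088 mm/d
Monthly total = 5.3088 × 31 = 164.573 mm

165 mm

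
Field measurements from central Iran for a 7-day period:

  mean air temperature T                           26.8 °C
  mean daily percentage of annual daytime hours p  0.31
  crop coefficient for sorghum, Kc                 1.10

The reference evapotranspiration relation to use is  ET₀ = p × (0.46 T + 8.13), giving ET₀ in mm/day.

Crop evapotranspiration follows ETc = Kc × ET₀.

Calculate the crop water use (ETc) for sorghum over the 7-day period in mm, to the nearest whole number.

49 mm

ET₀ = 0.31 × (0.46 × 26.8 + 8.13) = 0.31 × 20.458 = 6.3420 mm/d
ETc = Kc × ET₀ = 1.10 × 6.3420 = 6.9762 mm/d
Over 7 days: 6.9762 × 7 = 48.833 mm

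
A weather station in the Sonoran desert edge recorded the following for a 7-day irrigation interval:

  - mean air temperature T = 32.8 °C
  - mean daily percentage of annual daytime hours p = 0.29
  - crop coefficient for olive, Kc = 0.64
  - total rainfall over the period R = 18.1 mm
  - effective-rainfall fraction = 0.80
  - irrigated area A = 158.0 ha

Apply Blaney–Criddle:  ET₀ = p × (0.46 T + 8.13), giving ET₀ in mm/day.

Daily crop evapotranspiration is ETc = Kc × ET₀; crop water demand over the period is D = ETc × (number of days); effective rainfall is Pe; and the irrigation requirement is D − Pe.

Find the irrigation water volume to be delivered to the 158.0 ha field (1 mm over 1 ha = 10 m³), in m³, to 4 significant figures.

ET₀ = 0.29 × (0.46 × 32.8 + 8.13) = 0.29 × 23.218 = 6.7332 mm/d
ETc = Kc × ET₀ = 0.64 × 6.7332 = 4.3092 mm/d
Crop demand D = ETc × 7 d = 4.3092 × 7 = 30.164 mm
Pe = 0.80 × 18.1 = 14.480 mm
D − Pe = 30.164 − 14.480 = 15.684 mm
Volume = 15.684 mm × 158.0 ha × 10 = 24780.7 m³

24780 m³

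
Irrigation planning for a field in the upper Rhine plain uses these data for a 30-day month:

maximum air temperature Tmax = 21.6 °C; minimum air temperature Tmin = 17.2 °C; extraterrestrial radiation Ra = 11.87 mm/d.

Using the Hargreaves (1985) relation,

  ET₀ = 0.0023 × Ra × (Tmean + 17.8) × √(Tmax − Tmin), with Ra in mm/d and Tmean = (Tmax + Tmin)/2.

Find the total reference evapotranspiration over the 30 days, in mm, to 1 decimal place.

63.9 mm

Tmean = (21.6 + 17.2)/2 = 19.40 °C
ET₀ = 0.0023 × 11.87 × (19.40 + 17.8) × √4.4 = 0.0023 × 11.87 × 37.20 × 2.0976 = 2.1303 mm/d
Over 30 days: 2.1303 × 30 = 63.909 mm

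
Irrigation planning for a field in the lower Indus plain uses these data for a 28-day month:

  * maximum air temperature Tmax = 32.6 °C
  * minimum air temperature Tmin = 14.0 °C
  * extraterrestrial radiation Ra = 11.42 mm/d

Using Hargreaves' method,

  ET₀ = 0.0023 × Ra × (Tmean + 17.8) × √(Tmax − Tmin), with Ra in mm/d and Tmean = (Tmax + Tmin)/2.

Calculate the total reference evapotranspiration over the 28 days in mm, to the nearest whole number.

130 mm

Tmean = (32.6 + 14.0)/2 = 23.30 °C
ET₀ = 0.0023 × 11.42 × (23.30 + 17.8) × √18.6 = 0.0023 × 11.42 × 41.10 × 4.3128 = 4.6558 mm/d
Over 28 days: 4.6558 × 28 = 130.362 mm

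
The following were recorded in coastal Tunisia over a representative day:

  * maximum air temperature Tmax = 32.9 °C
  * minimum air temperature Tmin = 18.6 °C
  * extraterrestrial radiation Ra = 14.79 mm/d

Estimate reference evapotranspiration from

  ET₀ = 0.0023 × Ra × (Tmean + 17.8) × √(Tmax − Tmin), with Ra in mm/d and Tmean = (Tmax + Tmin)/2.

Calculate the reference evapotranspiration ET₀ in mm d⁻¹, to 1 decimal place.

Tmean = (32.9 + 18.6)/2 = 25.75 °C
ET₀ = 0.0023 × 14.79 × (25.75 + 17.8) × √14.3 = 0.0023 × 14.79 × 43.55 × 3.7815 = 5.6021 mm/d

5.6 mm d⁻¹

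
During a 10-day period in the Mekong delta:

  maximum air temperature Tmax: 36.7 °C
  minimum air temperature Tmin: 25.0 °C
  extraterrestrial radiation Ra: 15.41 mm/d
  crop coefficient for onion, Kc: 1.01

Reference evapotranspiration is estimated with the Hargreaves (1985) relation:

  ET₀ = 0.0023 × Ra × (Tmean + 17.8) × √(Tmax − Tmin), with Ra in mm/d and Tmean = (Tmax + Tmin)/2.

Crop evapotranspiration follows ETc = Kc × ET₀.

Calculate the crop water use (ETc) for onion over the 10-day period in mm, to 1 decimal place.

59.6 mm

Tmean = (36.7 + 25.0)/2 = 30.85 °C
ET₀ = 0.0023 × 15.41 × (30.85 + 17.8) × √11.7 = 0.0023 × 15.41 × 48.65 × 3.4205 = 5.8980 mm/d
ETc = Kc × ET₀ = 1.01 × 5.8980 = 5.9570 mm/d
Over 10 days: 5.9570 × 10 = 59.570 mm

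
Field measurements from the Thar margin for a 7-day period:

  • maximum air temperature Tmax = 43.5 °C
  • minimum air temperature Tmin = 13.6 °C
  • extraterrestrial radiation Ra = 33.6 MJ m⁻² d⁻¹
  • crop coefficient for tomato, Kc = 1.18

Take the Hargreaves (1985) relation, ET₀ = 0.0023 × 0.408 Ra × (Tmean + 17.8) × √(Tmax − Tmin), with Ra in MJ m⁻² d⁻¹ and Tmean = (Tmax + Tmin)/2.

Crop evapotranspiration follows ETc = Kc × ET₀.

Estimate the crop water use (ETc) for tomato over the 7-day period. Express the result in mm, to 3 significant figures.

Tmean = (43.5 + 13.6)/2 = 28.55 °C
0.408 Ra = 0.408 × 33.6 = 13.7088 mm/d equivalent
ET₀ = 0.0023 × 13.7088 × (28.55 + 17.8) × √29.9 = 0.0023 × 13.7088 × 46.35 × 5.4681 = 7.9912 mm/d
ETc = Kc × ET₀ = 1.18 × 7.9912 = 9.4296 mm/d
Over 7 days: 9.4296 × 7 = 66.007 mm

66.0 mm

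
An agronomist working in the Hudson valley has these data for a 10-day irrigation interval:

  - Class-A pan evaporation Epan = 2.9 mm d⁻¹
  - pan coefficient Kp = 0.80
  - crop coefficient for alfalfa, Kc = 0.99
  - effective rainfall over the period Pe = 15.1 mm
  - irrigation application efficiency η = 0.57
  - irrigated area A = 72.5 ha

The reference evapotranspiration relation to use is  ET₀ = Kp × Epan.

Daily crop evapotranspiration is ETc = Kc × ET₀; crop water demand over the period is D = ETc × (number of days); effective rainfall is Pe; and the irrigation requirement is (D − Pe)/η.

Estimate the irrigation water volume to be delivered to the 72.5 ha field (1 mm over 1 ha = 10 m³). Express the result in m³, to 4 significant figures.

ET₀ = 0.80 × 2.9 = 2.3200 mm/d
ETc = Kc × ET₀ = 0.99 × 2.3200 = 2.2968 mm/d
Crop demand D = ETc × 10 d = 2.2968 × 10 = 22.968 mm
D − Pe = 22.968 − 15.1 = 7.868 mm
Gross irrigation = 7.868 / 0.57 = 13.804 mm
Volume = 13.804 mm × 72.5 ha × 10 = 10007.9 m³

10010 m³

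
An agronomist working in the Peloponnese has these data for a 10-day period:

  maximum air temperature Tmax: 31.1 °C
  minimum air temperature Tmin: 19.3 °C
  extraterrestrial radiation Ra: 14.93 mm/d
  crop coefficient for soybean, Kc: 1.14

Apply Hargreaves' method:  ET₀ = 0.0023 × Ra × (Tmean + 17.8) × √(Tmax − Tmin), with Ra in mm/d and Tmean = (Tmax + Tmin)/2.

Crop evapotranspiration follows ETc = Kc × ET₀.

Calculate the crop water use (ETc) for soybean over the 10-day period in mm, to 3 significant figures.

Tmean = (31.1 + 19.3)/2 = 25.20 °C
ET₀ = 0.0023 × 14.93 × (25.20 + 17.8) × √11.8 = 0.0023 × 14.93 × 43.00 × 3.4351 = 5.0722 mm/d
ETc = Kc × ET₀ = 1.14 × 5.0722 = 5.7823 mm/d
Over 10 days: 5.7823 × 10 = 57.823 mm

57.8 mm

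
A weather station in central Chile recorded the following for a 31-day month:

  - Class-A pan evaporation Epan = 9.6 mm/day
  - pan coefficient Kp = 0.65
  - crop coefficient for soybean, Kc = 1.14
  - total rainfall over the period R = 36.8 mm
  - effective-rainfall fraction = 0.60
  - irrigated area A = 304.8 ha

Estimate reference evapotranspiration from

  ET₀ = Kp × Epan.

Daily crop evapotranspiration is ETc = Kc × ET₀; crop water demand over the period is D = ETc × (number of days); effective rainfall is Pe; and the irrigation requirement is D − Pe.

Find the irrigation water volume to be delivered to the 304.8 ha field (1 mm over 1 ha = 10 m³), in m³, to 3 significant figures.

ET₀ = 0.65 × 9.6 = 6.2400 mm/d
ETc = Kc × ET₀ = 1.14 × 6.2400 = 7.1136 mm/d
Crop demand D = ETc × 31 d = 7.1136 × 31 = 220.522 mm
Pe = 0.60 × 36.8 = 22.080 mm
D − Pe = 220.522 − 22.080 = 198.442 mm
Volume = 198.442 mm × 304.8 ha × 10 = 604851.2 m³

605000 m³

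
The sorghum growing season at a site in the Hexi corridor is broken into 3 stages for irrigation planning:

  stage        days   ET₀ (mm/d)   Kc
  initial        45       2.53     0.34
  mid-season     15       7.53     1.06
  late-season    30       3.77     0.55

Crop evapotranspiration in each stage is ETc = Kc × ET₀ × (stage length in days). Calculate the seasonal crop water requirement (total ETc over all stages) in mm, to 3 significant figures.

initial: 0.34 × 2.53 × 45 = 38.71 mm
mid-season: 1.06 × 7.53 × 15 = 119.73 mm
late-season: 0.55 × 3.77 × 30 = 62.21 mm
Seasonal total = 220.65 mm

221 mm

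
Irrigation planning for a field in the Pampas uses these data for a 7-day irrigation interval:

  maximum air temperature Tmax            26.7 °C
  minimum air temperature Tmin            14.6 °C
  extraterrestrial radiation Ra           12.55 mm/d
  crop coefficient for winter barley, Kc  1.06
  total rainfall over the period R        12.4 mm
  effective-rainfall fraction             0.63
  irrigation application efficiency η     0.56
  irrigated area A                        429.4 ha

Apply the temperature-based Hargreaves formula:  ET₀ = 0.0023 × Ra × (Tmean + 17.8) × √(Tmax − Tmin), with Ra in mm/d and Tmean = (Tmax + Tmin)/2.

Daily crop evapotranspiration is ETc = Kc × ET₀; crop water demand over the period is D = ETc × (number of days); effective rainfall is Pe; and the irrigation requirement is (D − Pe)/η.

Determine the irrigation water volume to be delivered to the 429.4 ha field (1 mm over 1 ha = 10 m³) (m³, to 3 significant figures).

Tmean = (26.7 + 14.6)/2 = 20.65 °C
ET₀ = 0.0023 × 12.55 × (20.65 + 17.8) × √12.1 = 0.0023 × 12.55 × 38.45 × 3.4785 = 3.8606 mm/d
ETc = Kc × ET₀ = 1.06 × 3.8606 = 4.0922 mm/d
Crop demand D = ETc × 7 d = 4.0922 × 7 = 28.645 mm
Pe = 0.63 × 12.4 = 7.812 mm
D − Pe = 28.645 − 7.812 = 20.833 mm
Gross irrigation = 20.833 / 0.56 = 37.202 mm
Volume = 37.202 mm × 429.4 ha × 10 = 159745.4 m³

160000 m³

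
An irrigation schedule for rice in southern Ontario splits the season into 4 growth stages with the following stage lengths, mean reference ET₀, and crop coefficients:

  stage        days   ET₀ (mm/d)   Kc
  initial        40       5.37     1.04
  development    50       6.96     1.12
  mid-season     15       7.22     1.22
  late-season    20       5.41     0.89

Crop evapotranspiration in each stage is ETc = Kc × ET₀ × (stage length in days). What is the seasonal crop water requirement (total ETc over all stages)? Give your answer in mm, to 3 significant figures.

initial: 1.04 × 5.37 × 40 = 223.39 mm
development: 1.12 × 6.96 × 50 = 389.76 mm
mid-season: 1.22 × 7.22 × 15 = 132.13 mm
late-season: 0.89 × 5.41 × 20 = 96.30 mm
Seasonal total = 841.58 mm

842 mm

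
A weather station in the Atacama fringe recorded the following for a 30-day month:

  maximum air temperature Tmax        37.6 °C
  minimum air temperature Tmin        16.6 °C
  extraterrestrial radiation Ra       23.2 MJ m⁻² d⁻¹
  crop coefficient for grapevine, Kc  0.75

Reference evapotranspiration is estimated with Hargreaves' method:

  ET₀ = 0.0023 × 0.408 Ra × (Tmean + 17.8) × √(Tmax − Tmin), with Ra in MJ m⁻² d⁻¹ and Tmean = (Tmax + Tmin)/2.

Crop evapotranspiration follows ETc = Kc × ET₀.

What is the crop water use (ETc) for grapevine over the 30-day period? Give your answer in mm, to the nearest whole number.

Tmean = (37.6 + 16.6)/2 = 27.10 °C
0.408 Ra = 0.408 × 23.2 = 9.4656 mm/d equivalent
ET₀ = 0.0023 × 9.4656 × (27.10 + 17.8) × √21.0 = 0.0023 × 9.4656 × 44.90 × 4.5826 = 4.4795 mm/d
ETc = Kc × ET₀ = 0.75 × 4.4795 = 3.3596 mm/d
Over 30 days: 3.3596 × 30 = 100.788 mm

101 mm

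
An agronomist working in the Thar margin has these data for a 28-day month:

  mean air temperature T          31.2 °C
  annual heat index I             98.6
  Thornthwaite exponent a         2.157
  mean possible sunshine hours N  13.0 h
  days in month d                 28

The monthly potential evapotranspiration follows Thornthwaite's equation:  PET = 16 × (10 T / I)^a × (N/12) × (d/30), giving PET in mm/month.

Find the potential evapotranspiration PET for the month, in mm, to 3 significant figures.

10T/I = 10 × 31.2 / 98.6 = 3.1643
(10T/I)^a = 3.1643^2.157 = 11.9977
Uncorrected PET = 16 × 11.9977 = 191.963 mm
Correction = (N/12)(d/30) = (13.0/12)(28/30) = 1.0111
PET = 191.963 × 1.0111 = 194.094 mm/month

194 mm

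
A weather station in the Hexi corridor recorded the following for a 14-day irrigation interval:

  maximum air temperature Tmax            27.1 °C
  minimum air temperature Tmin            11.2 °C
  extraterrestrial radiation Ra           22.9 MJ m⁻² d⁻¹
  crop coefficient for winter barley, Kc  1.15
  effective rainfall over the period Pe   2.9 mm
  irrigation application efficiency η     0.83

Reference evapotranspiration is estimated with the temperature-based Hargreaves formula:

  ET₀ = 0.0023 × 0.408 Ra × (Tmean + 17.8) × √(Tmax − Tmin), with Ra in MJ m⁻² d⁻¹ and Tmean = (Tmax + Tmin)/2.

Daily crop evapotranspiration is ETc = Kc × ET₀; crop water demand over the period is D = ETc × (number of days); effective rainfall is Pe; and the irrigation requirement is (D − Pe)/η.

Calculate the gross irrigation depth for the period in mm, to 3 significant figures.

57.9 mm

Tmean = (27.1 + 11.2)/2 = 19.15 °C
0.408 Ra = 0.408 × 22.9 = 9.3432 mm/d equivalent
ET₀ = 0.0023 × 9.3432 × (19.15 + 17.8) × √15.9 = 0.0023 × 9.3432 × 36.95 × 3.9875 = 3.1662 mm/d
ETc = Kc × ET₀ = 1.15 × 3.1662 = 3.6411 mm/d
Crop demand D = ETc × 14 d = 3.6411 × 14 = 50.975 mm
D − Pe = 50.975 − 2.9 = 48.075 mm
Gross irrigation = 48.075 / 0.83 = 57.922 mm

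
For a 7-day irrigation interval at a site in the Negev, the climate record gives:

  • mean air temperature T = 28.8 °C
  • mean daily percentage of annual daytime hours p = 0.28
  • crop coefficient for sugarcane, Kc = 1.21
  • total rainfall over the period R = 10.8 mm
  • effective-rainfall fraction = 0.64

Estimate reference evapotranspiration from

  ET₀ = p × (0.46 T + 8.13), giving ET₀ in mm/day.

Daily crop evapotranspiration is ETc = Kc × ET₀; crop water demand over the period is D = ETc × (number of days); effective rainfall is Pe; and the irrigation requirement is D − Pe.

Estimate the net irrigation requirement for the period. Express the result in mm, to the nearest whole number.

44 mm

ET₀ = 0.28 × (0.46 × 28.8 + 8.13) = 0.28 × 21.378 = 5.9858 mm/d
ETc = Kc × ET₀ = 1.21 × 5.9858 = 7.2428 mm/d
Crop demand D = ETc × 7 d = 7.2428 × 7 = 50.700 mm
Pe = 0.64 × 10.8 = 6.912 mm
D − Pe = 50.700 − 6.912 = 43.788 mm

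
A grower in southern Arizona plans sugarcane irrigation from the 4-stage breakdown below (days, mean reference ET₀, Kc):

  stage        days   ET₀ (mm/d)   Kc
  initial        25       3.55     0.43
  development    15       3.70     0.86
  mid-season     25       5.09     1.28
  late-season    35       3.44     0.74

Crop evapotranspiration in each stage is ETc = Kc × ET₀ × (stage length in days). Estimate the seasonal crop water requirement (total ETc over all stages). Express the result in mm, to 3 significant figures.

initial: 0.43 × 3.55 × 25 = 38.16 mm
development: 0.86 × 3.70 × 15 = 47.73 mm
mid-season: 1.28 × 5.09 × 25 = 162.88 mm
late-season: 0.74 × 3.44 × 35 = 89.10 mm
Seasonal total = 337.87 mm

338 mm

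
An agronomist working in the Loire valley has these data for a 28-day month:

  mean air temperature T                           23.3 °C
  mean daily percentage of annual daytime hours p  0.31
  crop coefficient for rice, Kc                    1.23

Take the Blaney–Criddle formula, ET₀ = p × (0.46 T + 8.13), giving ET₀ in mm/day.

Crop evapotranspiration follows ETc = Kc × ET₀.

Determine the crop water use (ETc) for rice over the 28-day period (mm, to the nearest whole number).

ET₀ = 0.31 × (0.46 × 23.3 + 8.13) = 0.31 × 18.848 = 5.8429 mm/d
ETc = Kc × ET₀ = 1.23 × 5.8429 = 7.1868 mm/d
Over 28 days: 7.1868 × 28 = 201.230 mm

201 mm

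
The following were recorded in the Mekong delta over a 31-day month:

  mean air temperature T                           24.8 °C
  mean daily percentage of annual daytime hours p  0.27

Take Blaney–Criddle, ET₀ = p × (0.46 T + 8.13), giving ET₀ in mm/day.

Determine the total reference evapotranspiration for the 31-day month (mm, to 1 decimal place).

ET₀ = 0.27 × (0.46 × 24.8 + 8.13) = 0.27 × 19.538 = 5.2753 mm/d
Monthly total = 5.2753 × 31 = 163.534 mm

163.5 mm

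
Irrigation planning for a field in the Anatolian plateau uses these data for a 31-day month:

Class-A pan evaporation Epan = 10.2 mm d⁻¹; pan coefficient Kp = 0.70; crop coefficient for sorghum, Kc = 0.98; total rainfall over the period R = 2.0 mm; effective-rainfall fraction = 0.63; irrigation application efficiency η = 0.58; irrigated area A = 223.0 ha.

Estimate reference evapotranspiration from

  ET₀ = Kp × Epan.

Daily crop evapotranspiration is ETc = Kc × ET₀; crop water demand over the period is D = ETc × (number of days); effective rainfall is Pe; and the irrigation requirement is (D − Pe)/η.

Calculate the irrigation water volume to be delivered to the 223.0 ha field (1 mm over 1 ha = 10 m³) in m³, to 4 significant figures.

829100 m³

ET₀ = 0.70 × 10.2 = 7.1400 mm/d
ETc = Kc × ET₀ = 0.98 × 7.1400 = 6.9972 mm/d
Crop demand D = ETc × 31 d = 6.9972 × 31 = 216.913 mm
Pe = 0.63 × 2.0 = 1.260 mm
D − Pe = 216.913 − 1.260 = 215.653 mm
Gross irrigation = 215.653 / 0.58 = 371.816 mm
Volume = 371.816 mm × 223.0 ha × 10 = 829149.7 m³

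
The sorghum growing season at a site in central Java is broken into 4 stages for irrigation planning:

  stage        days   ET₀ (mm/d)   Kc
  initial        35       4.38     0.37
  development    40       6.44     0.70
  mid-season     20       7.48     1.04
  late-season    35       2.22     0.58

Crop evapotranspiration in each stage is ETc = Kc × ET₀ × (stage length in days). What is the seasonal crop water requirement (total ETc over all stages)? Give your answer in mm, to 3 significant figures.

initial: 0.37 × 4.38 × 35 = 56.72 mm
development: 0.70 × 6.44 × 40 = 180.32 mm
mid-season: 1.04 × 7.48 × 20 = 155.58 mm
late-season: 0.58 × 2.22 × 35 = 45.07 mm
Seasonal total = 437.69 mm

438 mm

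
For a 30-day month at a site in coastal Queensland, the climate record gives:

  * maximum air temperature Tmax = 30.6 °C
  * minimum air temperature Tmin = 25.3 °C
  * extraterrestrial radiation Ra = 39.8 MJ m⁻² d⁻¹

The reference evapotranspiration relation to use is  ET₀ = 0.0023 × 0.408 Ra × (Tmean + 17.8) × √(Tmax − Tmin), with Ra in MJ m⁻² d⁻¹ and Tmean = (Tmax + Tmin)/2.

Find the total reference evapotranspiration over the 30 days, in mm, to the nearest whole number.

Tmean = (30.6 + 25.3)/2 = 27.95 °C
0.408 Ra = 0.408 × 39.8 = 16.2384 mm/d equivalent
ET₀ = 0.0023 × 16.2384 × (27.95 + 17.8) × √5.3 = 0.0023 × 16.2384 × 45.75 × 2.3022 = 3.9337 mm/d
Over 30 days: 3.9337 × 30 = 118.011 mm

118 mm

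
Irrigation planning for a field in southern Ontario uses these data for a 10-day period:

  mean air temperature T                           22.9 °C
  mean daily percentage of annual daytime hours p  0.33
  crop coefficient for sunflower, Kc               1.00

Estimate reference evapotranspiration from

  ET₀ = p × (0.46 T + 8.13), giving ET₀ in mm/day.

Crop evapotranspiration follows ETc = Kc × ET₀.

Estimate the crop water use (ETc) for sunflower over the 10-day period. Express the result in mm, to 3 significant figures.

ET₀ = 0.33 × (0.46 × 22.9 + 8.13) = 0.33 × 18.664 = 6.1591 mm/d
ETc = Kc × ET₀ = 1.00 × 6.1591 = 6.1591 mm/d
Over 10 days: 6.1591 × 10 = 61.591 mm

61.6 mm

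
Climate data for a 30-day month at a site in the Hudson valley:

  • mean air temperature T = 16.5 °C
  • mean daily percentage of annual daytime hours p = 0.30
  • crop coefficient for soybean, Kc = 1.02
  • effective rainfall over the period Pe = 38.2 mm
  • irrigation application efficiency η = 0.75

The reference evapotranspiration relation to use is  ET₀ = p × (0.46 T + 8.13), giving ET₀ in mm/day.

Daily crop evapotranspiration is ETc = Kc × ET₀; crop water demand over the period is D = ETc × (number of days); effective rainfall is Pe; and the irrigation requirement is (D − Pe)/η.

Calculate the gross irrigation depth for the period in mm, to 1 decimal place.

ET₀ = 0.30 × (0.46 × 16.5 + 8.13) = 0.30 × 15.720 = 4.7160 mm/d
ETc = Kc × ET₀ = 1.02 × 4.7160 = 4.8103 mm/d
Crop demand D = ETc × 30 d = 4.8103 × 30 = 144.309 mm
D − Pe = 144.309 − 38.2 = 106.109 mm
Gross irrigation = 106.109 / 0.75 = 141.479 mm

141.5 mm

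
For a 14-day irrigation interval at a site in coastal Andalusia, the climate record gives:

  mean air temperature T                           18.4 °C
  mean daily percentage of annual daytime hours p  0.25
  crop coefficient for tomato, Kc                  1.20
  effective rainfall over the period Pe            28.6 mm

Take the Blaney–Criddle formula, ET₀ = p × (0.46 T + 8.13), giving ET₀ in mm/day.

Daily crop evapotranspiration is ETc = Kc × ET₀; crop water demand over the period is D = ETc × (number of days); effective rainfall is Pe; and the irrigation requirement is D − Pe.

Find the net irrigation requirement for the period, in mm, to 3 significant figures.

41.1 mm

ET₀ = 0.25 × (0.46 × 18.4 + 8.13) = 0.25 × 16.594 = 4.1485 mm/d
ETc = Kc × ET₀ = 1.20 × 4.1485 = 4.9782 mm/d
Crop demand D = ETc × 14 d = 4.9782 × 14 = 69.695 mm
D − Pe = 69.695 − 28.6 = 41.095 mm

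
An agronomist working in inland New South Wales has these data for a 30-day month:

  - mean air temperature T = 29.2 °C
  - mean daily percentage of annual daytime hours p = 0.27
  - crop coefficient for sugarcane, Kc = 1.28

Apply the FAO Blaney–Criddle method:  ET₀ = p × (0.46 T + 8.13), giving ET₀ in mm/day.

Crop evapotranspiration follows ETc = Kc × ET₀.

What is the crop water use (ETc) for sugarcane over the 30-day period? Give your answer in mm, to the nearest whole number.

ET₀ = 0.27 × (0.46 × 29.2 + 8.13) = 0.27 × 21.562 = 5.8217 mm/d
ETc = Kc × ET₀ = 1.28 × 5.8217 = 7.4518 mm/d
Over 30 days: 7.4518 × 30 = 223.554 mm

224 mm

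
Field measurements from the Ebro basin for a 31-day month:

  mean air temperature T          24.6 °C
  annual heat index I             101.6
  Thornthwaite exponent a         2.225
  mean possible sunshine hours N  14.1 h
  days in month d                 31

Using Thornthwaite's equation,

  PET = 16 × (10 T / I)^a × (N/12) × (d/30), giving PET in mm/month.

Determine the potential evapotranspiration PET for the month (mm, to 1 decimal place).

139.0 mm

10T/I = 10 × 24.6 / 101.6 = 2.4213
(10T/I)^a = 2.4213^2.225 = 7.1533
Uncorrected PET = 16 × 7.1533 = 114.453 mm
Correction = (N/12)(d/30) = (14.1/12)(31/30) = 1.2142
PET = 114.453 × 1.2142 = 138.969 mm/month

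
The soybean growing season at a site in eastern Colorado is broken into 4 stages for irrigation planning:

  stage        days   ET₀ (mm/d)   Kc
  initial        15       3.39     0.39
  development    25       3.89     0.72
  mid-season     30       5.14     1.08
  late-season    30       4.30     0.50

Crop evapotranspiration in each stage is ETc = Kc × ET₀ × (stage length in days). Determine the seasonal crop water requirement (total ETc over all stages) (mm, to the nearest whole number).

321 mm

initial: 0.39 × 3.39 × 15 = 19.83 mm
development: 0.72 × 3.89 × 25 = 70.02 mm
mid-season: 1.08 × 5.14 × 30 = 166.54 mm
late-season: 0.50 × 4.30 × 30 = 64.50 mm
Seasonal total = 320.89 mm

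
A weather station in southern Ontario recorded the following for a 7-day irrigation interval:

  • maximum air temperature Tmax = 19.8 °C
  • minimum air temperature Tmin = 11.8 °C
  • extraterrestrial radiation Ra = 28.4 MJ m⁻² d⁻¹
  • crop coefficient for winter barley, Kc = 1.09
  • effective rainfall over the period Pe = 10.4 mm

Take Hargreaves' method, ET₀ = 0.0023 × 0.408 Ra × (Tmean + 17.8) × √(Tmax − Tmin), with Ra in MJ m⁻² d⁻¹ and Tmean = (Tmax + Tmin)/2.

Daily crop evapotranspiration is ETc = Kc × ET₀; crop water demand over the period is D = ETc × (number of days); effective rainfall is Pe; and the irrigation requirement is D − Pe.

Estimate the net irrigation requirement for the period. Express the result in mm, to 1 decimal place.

Tmean = (19.8 + 11.8)/2 = 15.80 °C
0.408 Ra = 0.408 × 28.4 = 11.5872 mm/d equivalent
ET₀ = 0.0023 × 11.5872 × (15.80 + 17.8) × √8.0 = 0.0023 × 11.5872 × 33.60 × 2.8284 = 2.5327 mm/d
ETc = Kc × ET₀ = 1.09 × 2.5327 = 2.7606 mm/d
Crop demand D = ETc × 7 d = 2.7606 × 7 = 19.324 mm
D − Pe = 19.324 − 10.4 = 8.924 mm

8.9 mm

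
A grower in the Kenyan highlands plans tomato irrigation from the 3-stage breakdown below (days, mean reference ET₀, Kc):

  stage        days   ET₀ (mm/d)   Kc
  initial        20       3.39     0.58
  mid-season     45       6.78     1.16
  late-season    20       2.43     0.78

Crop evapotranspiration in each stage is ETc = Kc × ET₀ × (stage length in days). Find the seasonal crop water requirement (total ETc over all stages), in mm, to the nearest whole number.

431 mm

initial: 0.58 × 3.39 × 20 = 39.32 mm
mid-season: 1.16 × 6.78 × 45 = 353.92 mm
late-season: 0.78 × 2.43 × 20 = 37.91 mm
Seasonal total = 431.15 mm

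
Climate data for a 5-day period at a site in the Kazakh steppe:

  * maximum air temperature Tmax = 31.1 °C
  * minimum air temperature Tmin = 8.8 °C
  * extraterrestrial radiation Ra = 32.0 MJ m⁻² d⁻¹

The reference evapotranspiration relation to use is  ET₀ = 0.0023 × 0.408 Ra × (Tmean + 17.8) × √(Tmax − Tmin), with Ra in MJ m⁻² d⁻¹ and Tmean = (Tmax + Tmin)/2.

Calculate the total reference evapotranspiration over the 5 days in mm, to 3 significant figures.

26.8 mm

Tmean = (31.1 + 8.8)/2 = 19.95 °C
0.408 Ra = 0.408 × 32.0 = 13.0560 mm/d equivalent
ET₀ = 0.0023 × 13.0560 × (19.95 + 17.8) × √22.3 = 0.0023 × 13.0560 × 37.75 × 4.7223 = 5.3531 mm/d
Over 5 days: 5.3531 × 5 = 26.766 mm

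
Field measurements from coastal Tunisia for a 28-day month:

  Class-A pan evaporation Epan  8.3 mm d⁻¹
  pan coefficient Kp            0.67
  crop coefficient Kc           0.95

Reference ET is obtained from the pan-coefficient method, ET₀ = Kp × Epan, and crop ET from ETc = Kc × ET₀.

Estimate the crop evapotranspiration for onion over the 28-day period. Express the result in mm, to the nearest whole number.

ET₀ = 0.67 × 8.3 = 5.5610 mm/d
ETc = Kc × ET₀ = 0.95 × 5.5610 = 5.2830 mm/d
Over 28 days: 5.2830 × 28 = 147.924 mm

148 mm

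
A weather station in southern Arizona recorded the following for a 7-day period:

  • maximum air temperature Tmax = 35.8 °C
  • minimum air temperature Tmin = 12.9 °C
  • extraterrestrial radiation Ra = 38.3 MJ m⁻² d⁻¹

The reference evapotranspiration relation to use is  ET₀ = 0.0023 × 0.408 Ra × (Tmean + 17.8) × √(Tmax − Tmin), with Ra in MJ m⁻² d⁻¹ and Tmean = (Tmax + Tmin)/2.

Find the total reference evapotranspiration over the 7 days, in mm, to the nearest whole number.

51 mm

Tmean = (35.8 + 12.9)/2 = 24.35 °C
0.408 Ra = 0.408 × 38.3 = 15.6264 mm/d equivalent
ET₀ = 0.0023 × 15.6264 × (24.35 + 17.8) × √22.9 = 0.0023 × 15.6264 × 42.15 × 4.7854 = 7.2494 mm/d
Over 7 days: 7.2494 × 7 = 50.746 mm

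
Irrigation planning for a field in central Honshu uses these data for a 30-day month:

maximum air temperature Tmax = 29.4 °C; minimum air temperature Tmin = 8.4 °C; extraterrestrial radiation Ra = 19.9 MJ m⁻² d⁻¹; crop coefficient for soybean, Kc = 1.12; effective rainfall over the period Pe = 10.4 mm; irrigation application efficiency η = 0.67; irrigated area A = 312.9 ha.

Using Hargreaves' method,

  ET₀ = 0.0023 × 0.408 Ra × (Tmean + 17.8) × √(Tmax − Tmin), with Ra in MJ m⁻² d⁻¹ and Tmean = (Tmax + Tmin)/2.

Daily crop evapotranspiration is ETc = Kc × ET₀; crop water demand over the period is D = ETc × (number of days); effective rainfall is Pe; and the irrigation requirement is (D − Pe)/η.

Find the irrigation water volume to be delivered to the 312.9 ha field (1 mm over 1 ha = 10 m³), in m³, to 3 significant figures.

444000 m³

Tmean = (29.4 + 8.4)/2 = 18.90 °C
0.408 Ra = 0.408 × 19.9 = 8.1192 mm/d equivalent
ET₀ = 0.0023 × 8.1192 × (18.90 + 17.8) × √21.0 = 0.0023 × 8.1192 × 36.70 × 4.5826 = 3.1406 mm/d
ETc = Kc × ET₀ = 1.12 × 3.1406 = 3.5175 mm/d
Crop demand D = ETc × 30 d = 3.5175 × 30 = 105.525 mm
D − Pe = 105.525 − 10.4 = 95.125 mm
Gross irrigation = 95.125 / 0.67 = 141.978 mm
Volume = 141.978 mm × 312.9 ha × 10 = 444249.2 m³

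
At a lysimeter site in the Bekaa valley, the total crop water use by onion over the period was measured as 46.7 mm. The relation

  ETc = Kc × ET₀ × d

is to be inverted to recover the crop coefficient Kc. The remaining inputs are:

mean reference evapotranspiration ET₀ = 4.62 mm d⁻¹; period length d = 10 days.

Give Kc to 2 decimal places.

ETc = Kc × ET₀ × d  ⇒  Kc = ETc / (ET₀ × d)
Kc = 46.7 / (4.62 × 10) = 46.7 / 46.20 = 1.0108

1.01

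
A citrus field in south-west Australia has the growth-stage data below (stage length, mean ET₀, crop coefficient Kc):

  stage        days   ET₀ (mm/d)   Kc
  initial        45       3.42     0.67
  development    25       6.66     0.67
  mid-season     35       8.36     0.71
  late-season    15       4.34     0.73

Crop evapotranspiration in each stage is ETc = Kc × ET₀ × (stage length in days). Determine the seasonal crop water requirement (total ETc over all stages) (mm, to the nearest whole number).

470 mm

initial: 0.67 × 3.42 × 45 = 103.11 mm
development: 0.67 × 6.66 × 25 = 111.56 mm
mid-season: 0.71 × 8.36 × 35 = 207.75 mm
late-season: 0.73 × 4.34 × 15 = 47.52 mm
Seasonal total = 469.94 mm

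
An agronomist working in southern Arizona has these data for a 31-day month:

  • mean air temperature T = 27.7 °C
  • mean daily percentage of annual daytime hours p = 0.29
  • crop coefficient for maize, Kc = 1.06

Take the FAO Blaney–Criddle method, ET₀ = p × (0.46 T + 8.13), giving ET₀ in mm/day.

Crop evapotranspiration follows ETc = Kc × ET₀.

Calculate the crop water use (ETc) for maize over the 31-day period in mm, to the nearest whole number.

199 mm

ET₀ = 0.29 × (0.46 × 27.7 + 8.13) = 0.29 × 20.872 = 6.0529 mm/d
ETc = Kc × ET₀ = 1.06 × 6.0529 = 6.4161 mm/d
Over 31 days: 6.4161 × 31 = 198.899 mm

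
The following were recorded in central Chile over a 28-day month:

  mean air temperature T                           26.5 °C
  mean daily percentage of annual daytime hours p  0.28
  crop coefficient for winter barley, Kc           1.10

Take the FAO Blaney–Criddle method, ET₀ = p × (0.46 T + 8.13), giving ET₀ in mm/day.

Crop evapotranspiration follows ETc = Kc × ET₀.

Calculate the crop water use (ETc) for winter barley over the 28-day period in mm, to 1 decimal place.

ET₀ = 0.28 × (0.46 × 26.5 + 8.13) = 0.28 × 20.320 = 5.6896 mm/d
ETc = Kc × ET₀ = 1.10 × 5.6896 = 6.2586 mm/d
Over 28 days: 6.2586 × 28 = 175.241 mm

175.2 mm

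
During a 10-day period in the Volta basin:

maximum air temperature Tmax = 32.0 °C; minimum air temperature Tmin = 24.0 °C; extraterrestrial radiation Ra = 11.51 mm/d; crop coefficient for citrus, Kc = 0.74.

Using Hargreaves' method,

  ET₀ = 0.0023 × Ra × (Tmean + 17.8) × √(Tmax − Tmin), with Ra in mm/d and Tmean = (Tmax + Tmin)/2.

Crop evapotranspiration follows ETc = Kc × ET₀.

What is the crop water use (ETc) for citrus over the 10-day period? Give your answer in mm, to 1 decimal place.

Tmean = (32.0 + 24.0)/2 = 28.00 °C
ET₀ = 0.0023 × 11.51 × (28.00 + 17.8) × √8.0 = 0.0023 × 11.51 × 45.80 × 2.8284 = 3.4293 mm/d
ETc = Kc × ET₀ = 0.74 × 3.4293 = 2.5377 mm/d
Over 10 days: 2.5377 × 10 = 25.377 mm

25.4 mm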